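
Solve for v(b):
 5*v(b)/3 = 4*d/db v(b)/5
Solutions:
 v(b) = C1*exp(25*b/12)


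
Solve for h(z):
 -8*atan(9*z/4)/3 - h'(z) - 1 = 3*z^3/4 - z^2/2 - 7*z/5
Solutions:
 h(z) = C1 - 3*z^4/16 + z^3/6 + 7*z^2/10 - 8*z*atan(9*z/4)/3 - z + 16*log(81*z^2 + 16)/27


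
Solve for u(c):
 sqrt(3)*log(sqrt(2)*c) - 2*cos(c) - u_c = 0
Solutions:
 u(c) = C1 + sqrt(3)*c*(log(c) - 1) + sqrt(3)*c*log(2)/2 - 2*sin(c)


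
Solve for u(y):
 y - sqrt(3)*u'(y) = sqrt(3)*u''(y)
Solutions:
 u(y) = C1 + C2*exp(-y) + sqrt(3)*y^2/6 - sqrt(3)*y/3


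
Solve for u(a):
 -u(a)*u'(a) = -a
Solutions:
 u(a) = -sqrt(C1 + a^2)
 u(a) = sqrt(C1 + a^2)


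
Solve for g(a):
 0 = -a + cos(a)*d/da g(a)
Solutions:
 g(a) = C1 + Integral(a/cos(a), a)


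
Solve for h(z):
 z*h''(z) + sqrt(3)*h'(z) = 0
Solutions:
 h(z) = C1 + C2*z^(1 - sqrt(3))


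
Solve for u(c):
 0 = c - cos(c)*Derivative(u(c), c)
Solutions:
 u(c) = C1 + Integral(c/cos(c), c)


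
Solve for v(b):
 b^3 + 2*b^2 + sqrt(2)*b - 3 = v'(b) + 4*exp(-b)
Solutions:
 v(b) = C1 + b^4/4 + 2*b^3/3 + sqrt(2)*b^2/2 - 3*b + 4*exp(-b)


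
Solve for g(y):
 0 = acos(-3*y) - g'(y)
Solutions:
 g(y) = C1 + y*acos(-3*y) + sqrt(1 - 9*y^2)/3


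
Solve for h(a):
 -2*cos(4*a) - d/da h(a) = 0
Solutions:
 h(a) = C1 - sin(4*a)/2


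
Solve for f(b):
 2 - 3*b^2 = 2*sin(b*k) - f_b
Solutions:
 f(b) = C1 + b^3 - 2*b - 2*cos(b*k)/k


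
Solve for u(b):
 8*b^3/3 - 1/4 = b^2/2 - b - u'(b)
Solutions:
 u(b) = C1 - 2*b^4/3 + b^3/6 - b^2/2 + b/4


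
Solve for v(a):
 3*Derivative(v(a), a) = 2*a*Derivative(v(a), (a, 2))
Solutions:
 v(a) = C1 + C2*a^(5/2)


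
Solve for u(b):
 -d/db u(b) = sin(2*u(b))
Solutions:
 u(b) = pi - acos((-C1 - exp(4*b))/(C1 - exp(4*b)))/2
 u(b) = acos((-C1 - exp(4*b))/(C1 - exp(4*b)))/2


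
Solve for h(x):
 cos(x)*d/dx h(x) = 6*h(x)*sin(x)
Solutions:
 h(x) = C1/cos(x)^6


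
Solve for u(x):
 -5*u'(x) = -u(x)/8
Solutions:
 u(x) = C1*exp(x/40)


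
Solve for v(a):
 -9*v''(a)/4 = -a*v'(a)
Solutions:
 v(a) = C1 + C2*erfi(sqrt(2)*a/3)


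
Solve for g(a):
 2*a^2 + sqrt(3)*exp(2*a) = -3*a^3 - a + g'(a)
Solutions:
 g(a) = C1 + 3*a^4/4 + 2*a^3/3 + a^2/2 + sqrt(3)*exp(2*a)/2


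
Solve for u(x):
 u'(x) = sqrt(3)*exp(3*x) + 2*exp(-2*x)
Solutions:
 u(x) = C1 + sqrt(3)*exp(3*x)/3 - exp(-2*x)


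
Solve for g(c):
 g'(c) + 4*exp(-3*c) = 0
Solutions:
 g(c) = C1 + 4*exp(-3*c)/3


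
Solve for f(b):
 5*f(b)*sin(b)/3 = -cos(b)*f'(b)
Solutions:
 f(b) = C1*cos(b)^(5/3)


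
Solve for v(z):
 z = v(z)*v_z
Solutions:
 v(z) = -sqrt(C1 + z^2)
 v(z) = sqrt(C1 + z^2)


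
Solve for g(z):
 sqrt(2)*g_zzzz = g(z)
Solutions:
 g(z) = C1*exp(-2^(7/8)*z/2) + C2*exp(2^(7/8)*z/2) + C3*sin(2^(7/8)*z/2) + C4*cos(2^(7/8)*z/2)


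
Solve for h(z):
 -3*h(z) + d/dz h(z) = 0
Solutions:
 h(z) = C1*exp(3*z)


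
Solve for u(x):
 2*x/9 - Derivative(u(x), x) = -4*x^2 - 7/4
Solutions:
 u(x) = C1 + 4*x^3/3 + x^2/9 + 7*x/4


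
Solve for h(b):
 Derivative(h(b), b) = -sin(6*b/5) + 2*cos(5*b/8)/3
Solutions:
 h(b) = C1 + 16*sin(5*b/8)/15 + 5*cos(6*b/5)/6


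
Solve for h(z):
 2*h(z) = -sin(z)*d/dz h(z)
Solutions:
 h(z) = C1*(cos(z) + 1)/(cos(z) - 1)


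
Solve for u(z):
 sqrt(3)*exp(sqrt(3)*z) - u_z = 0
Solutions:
 u(z) = C1 + exp(sqrt(3)*z)


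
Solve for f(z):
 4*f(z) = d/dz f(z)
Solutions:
 f(z) = C1*exp(4*z)


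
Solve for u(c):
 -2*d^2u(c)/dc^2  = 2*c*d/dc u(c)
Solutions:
 u(c) = C1 + C2*erf(sqrt(2)*c/2)


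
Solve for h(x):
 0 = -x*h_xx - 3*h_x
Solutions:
 h(x) = C1 + C2/x^2


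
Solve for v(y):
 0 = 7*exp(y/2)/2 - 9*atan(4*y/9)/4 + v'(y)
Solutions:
 v(y) = C1 + 9*y*atan(4*y/9)/4 - 7*exp(y/2) - 81*log(16*y^2 + 81)/32


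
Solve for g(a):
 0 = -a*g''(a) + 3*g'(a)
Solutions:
 g(a) = C1 + C2*a^4


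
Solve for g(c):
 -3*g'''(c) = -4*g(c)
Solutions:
 g(c) = C3*exp(6^(2/3)*c/3) + (C1*sin(2^(2/3)*3^(1/6)*c/2) + C2*cos(2^(2/3)*3^(1/6)*c/2))*exp(-6^(2/3)*c/6)


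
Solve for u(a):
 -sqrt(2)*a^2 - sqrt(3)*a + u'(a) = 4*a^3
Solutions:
 u(a) = C1 + a^4 + sqrt(2)*a^3/3 + sqrt(3)*a^2/2


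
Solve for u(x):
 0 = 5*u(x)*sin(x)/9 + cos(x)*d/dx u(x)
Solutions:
 u(x) = C1*cos(x)^(5/9)


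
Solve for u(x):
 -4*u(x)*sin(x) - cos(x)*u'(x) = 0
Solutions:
 u(x) = C1*cos(x)^4


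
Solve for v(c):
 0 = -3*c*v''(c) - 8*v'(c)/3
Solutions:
 v(c) = C1 + C2*c^(1/9)


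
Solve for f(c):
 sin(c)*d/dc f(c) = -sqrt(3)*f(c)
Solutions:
 f(c) = C1*(cos(c) + 1)^(sqrt(3)/2)/(cos(c) - 1)^(sqrt(3)/2)


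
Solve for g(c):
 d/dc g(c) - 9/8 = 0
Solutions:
 g(c) = C1 + 9*c/8


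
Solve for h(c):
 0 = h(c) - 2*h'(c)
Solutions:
 h(c) = C1*exp(c/2)


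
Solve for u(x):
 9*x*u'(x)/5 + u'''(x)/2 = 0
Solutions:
 u(x) = C1 + Integral(C2*airyai(-18^(1/3)*5^(2/3)*x/5) + C3*airybi(-18^(1/3)*5^(2/3)*x/5), x)


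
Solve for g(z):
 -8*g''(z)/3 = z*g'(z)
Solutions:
 g(z) = C1 + C2*erf(sqrt(3)*z/4)


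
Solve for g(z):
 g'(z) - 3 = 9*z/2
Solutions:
 g(z) = C1 + 9*z^2/4 + 3*z


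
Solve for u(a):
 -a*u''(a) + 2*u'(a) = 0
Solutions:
 u(a) = C1 + C2*a^3


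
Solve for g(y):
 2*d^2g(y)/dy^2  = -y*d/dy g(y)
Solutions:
 g(y) = C1 + C2*erf(y/2)


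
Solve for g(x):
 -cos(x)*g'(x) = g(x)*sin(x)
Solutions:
 g(x) = C1*cos(x)


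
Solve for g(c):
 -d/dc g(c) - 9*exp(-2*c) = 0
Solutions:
 g(c) = C1 + 9*exp(-2*c)/2


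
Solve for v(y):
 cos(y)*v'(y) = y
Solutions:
 v(y) = C1 + Integral(y/cos(y), y)


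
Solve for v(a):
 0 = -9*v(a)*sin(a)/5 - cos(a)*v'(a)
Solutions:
 v(a) = C1*cos(a)^(9/5)


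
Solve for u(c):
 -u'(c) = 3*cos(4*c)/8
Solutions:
 u(c) = C1 - 3*sin(4*c)/32


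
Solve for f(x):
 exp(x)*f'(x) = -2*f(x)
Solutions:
 f(x) = C1*exp(2*exp(-x))


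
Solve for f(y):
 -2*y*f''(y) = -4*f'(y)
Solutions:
 f(y) = C1 + C2*y^3


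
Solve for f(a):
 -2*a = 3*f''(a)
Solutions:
 f(a) = C1 + C2*a - a^3/9


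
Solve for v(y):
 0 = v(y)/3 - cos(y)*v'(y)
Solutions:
 v(y) = C1*(sin(y) + 1)^(1/6)/(sin(y) - 1)^(1/6)


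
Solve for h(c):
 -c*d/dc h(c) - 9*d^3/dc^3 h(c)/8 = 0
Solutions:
 h(c) = C1 + Integral(C2*airyai(-2*3^(1/3)*c/3) + C3*airybi(-2*3^(1/3)*c/3), c)


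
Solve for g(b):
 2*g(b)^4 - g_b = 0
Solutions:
 g(b) = (-1/(C1 + 6*b))^(1/3)
 g(b) = (-1/(C1 + 2*b))^(1/3)*(-3^(2/3) - 3*3^(1/6)*I)/6
 g(b) = (-1/(C1 + 2*b))^(1/3)*(-3^(2/3) + 3*3^(1/6)*I)/6


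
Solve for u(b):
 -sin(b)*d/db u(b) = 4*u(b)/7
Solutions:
 u(b) = C1*(cos(b) + 1)^(2/7)/(cos(b) - 1)^(2/7)


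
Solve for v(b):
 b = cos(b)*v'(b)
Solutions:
 v(b) = C1 + Integral(b/cos(b), b)


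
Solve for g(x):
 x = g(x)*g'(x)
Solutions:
 g(x) = -sqrt(C1 + x^2)
 g(x) = sqrt(C1 + x^2)


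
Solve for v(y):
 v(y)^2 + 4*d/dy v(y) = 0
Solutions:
 v(y) = 4/(C1 + y)


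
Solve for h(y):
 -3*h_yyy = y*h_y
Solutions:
 h(y) = C1 + Integral(C2*airyai(-3^(2/3)*y/3) + C3*airybi(-3^(2/3)*y/3), y)


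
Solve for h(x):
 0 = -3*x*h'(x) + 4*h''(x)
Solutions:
 h(x) = C1 + C2*erfi(sqrt(6)*x/4)


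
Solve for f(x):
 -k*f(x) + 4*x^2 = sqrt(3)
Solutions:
 f(x) = (4*x^2 - sqrt(3))/k


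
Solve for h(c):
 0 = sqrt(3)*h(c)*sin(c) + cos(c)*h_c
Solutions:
 h(c) = C1*cos(c)^(sqrt(3))


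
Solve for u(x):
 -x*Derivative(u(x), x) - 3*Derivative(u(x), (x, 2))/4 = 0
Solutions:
 u(x) = C1 + C2*erf(sqrt(6)*x/3)


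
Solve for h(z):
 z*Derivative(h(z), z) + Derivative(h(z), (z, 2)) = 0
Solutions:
 h(z) = C1 + C2*erf(sqrt(2)*z/2)


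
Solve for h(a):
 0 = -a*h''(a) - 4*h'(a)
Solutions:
 h(a) = C1 + C2/a^3


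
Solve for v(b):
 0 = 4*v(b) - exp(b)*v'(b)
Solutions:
 v(b) = C1*exp(-4*exp(-b))


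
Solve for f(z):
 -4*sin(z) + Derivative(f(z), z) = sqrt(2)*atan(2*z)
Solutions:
 f(z) = C1 + sqrt(2)*(z*atan(2*z) - log(4*z^2 + 1)/4) - 4*cos(z)


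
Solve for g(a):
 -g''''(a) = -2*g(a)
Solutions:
 g(a) = C1*exp(-2^(1/4)*a) + C2*exp(2^(1/4)*a) + C3*sin(2^(1/4)*a) + C4*cos(2^(1/4)*a)


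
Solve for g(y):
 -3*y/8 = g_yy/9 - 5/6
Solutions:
 g(y) = C1 + C2*y - 9*y^3/16 + 15*y^2/4


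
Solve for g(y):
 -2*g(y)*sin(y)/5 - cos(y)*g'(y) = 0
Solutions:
 g(y) = C1*cos(y)^(2/5)


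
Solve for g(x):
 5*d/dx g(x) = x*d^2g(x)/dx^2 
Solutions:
 g(x) = C1 + C2*x^6


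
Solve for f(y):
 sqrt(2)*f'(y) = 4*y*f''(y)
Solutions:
 f(y) = C1 + C2*y^(sqrt(2)/4 + 1)


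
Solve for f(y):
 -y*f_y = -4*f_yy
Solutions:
 f(y) = C1 + C2*erfi(sqrt(2)*y/4)


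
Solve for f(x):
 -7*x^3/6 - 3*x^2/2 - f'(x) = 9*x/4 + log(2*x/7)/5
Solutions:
 f(x) = C1 - 7*x^4/24 - x^3/2 - 9*x^2/8 - x*log(x)/5 - x*log(2)/5 + x/5 + x*log(7)/5


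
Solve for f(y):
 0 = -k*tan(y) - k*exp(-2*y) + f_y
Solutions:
 f(y) = C1 + k*(log(tan(y)^2 + 1) - exp(-2*y))/2


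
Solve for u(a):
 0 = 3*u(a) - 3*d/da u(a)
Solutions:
 u(a) = C1*exp(a)


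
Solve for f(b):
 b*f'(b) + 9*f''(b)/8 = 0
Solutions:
 f(b) = C1 + C2*erf(2*b/3)


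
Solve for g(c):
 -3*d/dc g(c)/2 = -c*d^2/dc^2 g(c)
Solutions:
 g(c) = C1 + C2*c^(5/2)


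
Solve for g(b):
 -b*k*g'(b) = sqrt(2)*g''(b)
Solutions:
 g(b) = Piecewise((-2^(3/4)*sqrt(pi)*C1*erf(2^(1/4)*b*sqrt(k)/2)/(2*sqrt(k)) - C2, (k > 0) | (k < 0)), (-C1*b - C2, True))


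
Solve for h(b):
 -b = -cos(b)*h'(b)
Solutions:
 h(b) = C1 + Integral(b/cos(b), b)


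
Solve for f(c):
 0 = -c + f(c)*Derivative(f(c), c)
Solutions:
 f(c) = -sqrt(C1 + c^2)
 f(c) = sqrt(C1 + c^2)


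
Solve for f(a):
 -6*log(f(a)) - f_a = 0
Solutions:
 li(f(a)) = C1 - 6*a


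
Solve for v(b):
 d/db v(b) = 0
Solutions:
 v(b) = C1


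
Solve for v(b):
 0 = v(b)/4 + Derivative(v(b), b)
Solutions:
 v(b) = C1*exp(-b/4)


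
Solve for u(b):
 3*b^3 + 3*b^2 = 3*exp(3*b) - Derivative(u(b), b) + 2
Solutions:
 u(b) = C1 - 3*b^4/4 - b^3 + 2*b + exp(3*b)


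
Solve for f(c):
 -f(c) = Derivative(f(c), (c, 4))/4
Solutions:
 f(c) = (C1*sin(c) + C2*cos(c))*exp(-c) + (C3*sin(c) + C4*cos(c))*exp(c)


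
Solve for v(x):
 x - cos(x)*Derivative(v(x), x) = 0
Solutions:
 v(x) = C1 + Integral(x/cos(x), x)


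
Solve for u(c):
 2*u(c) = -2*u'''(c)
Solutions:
 u(c) = C3*exp(-c) + (C1*sin(sqrt(3)*c/2) + C2*cos(sqrt(3)*c/2))*exp(c/2)


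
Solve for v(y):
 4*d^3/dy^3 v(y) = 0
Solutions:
 v(y) = C1 + C2*y + C3*y^2


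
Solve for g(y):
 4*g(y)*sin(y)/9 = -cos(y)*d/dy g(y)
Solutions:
 g(y) = C1*cos(y)^(4/9)


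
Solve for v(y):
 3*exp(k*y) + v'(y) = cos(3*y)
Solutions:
 v(y) = C1 + sin(3*y)/3 - 3*exp(k*y)/k


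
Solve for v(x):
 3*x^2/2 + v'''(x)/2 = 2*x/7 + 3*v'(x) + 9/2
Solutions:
 v(x) = C1 + C2*exp(-sqrt(6)*x) + C3*exp(sqrt(6)*x) + x^3/6 - x^2/21 - 4*x/3


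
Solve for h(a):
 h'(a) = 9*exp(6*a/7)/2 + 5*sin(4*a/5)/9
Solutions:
 h(a) = C1 + 21*exp(6*a/7)/4 - 25*cos(4*a/5)/36


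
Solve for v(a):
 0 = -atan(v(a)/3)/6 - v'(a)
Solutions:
 Integral(1/atan(_y/3), (_y, v(a))) = C1 - a/6


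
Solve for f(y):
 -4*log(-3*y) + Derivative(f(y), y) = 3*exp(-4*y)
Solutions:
 f(y) = C1 + 4*y*log(-y) + 4*y*(-1 + log(3)) - 3*exp(-4*y)/4


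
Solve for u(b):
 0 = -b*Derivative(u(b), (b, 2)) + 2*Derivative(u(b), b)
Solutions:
 u(b) = C1 + C2*b^3


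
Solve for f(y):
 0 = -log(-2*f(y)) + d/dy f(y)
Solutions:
 -Integral(1/(log(-_y) + log(2)), (_y, f(y))) = C1 - y


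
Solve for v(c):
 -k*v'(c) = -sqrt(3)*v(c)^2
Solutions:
 v(c) = -k/(C1*k + sqrt(3)*c)


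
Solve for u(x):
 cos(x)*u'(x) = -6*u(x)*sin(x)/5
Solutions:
 u(x) = C1*cos(x)^(6/5)


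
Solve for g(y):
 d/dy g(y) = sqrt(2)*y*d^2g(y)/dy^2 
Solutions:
 g(y) = C1 + C2*y^(sqrt(2)/2 + 1)


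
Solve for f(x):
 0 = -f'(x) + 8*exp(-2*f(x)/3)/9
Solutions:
 f(x) = 3*log(-sqrt(C1 + 8*x)) - 6*log(3) + 3*log(6)/2
 f(x) = 3*log(C1 + 8*x)/2 - 6*log(3) + 3*log(6)/2


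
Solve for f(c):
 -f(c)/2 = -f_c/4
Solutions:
 f(c) = C1*exp(2*c)


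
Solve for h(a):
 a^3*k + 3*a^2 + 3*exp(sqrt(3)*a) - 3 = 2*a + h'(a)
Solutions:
 h(a) = C1 + a^4*k/4 + a^3 - a^2 - 3*a + sqrt(3)*exp(sqrt(3)*a)


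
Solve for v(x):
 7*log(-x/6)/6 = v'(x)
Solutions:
 v(x) = C1 + 7*x*log(-x)/6 + 7*x*(-log(6) - 1)/6


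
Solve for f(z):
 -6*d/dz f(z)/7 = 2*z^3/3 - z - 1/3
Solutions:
 f(z) = C1 - 7*z^4/36 + 7*z^2/12 + 7*z/18


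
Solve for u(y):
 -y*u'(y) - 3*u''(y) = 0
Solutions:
 u(y) = C1 + C2*erf(sqrt(6)*y/6)


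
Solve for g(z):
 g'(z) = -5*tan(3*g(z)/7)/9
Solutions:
 g(z) = -7*asin(C1*exp(-5*z/21))/3 + 7*pi/3
 g(z) = 7*asin(C1*exp(-5*z/21))/3


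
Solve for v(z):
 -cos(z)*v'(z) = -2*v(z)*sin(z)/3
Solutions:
 v(z) = C1/cos(z)^(2/3)


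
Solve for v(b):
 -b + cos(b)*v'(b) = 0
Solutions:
 v(b) = C1 + Integral(b/cos(b), b)


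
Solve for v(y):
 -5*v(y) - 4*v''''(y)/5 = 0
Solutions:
 v(y) = (C1*sin(sqrt(5)*y/2) + C2*cos(sqrt(5)*y/2))*exp(-sqrt(5)*y/2) + (C3*sin(sqrt(5)*y/2) + C4*cos(sqrt(5)*y/2))*exp(sqrt(5)*y/2)


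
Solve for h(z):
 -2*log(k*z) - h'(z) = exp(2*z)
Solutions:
 h(z) = C1 - 2*z*log(k*z) + 2*z - exp(2*z)/2


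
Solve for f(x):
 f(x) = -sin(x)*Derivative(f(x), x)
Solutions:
 f(x) = C1*sqrt(cos(x) + 1)/sqrt(cos(x) - 1)


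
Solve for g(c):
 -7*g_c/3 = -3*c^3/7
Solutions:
 g(c) = C1 + 9*c^4/196


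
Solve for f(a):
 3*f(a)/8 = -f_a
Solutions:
 f(a) = C1*exp(-3*a/8)


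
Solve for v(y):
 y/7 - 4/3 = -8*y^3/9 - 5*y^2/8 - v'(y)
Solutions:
 v(y) = C1 - 2*y^4/9 - 5*y^3/24 - y^2/14 + 4*y/3


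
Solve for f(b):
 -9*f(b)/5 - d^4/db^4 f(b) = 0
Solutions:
 f(b) = (C1*sin(5^(3/4)*sqrt(6)*b/10) + C2*cos(5^(3/4)*sqrt(6)*b/10))*exp(-5^(3/4)*sqrt(6)*b/10) + (C3*sin(5^(3/4)*sqrt(6)*b/10) + C4*cos(5^(3/4)*sqrt(6)*b/10))*exp(5^(3/4)*sqrt(6)*b/10)


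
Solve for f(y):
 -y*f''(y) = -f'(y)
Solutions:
 f(y) = C1 + C2*y^2


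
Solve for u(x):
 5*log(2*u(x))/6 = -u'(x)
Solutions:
 6*Integral(1/(log(_y) + log(2)), (_y, u(x)))/5 = C1 - x


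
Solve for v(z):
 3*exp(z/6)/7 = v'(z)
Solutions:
 v(z) = C1 + 18*exp(z/6)/7


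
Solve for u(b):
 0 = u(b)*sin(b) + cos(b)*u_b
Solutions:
 u(b) = C1*cos(b)


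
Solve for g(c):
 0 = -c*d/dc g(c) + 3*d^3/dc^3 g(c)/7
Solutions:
 g(c) = C1 + Integral(C2*airyai(3^(2/3)*7^(1/3)*c/3) + C3*airybi(3^(2/3)*7^(1/3)*c/3), c)


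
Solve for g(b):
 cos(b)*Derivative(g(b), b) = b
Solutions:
 g(b) = C1 + Integral(b/cos(b), b)


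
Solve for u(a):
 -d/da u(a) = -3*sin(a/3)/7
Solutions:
 u(a) = C1 - 9*cos(a/3)/7


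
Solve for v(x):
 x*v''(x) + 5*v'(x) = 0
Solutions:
 v(x) = C1 + C2/x^4


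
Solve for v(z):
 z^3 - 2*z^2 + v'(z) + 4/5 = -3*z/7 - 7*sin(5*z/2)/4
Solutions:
 v(z) = C1 - z^4/4 + 2*z^3/3 - 3*z^2/14 - 4*z/5 + 7*cos(5*z/2)/10


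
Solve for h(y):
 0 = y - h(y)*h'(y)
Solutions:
 h(y) = -sqrt(C1 + y^2)
 h(y) = sqrt(C1 + y^2)


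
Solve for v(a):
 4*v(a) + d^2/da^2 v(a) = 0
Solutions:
 v(a) = C1*sin(2*a) + C2*cos(2*a)


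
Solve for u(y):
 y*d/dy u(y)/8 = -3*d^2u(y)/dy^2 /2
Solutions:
 u(y) = C1 + C2*erf(sqrt(6)*y/12)


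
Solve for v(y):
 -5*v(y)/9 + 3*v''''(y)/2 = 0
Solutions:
 v(y) = C1*exp(-30^(1/4)*y/3) + C2*exp(30^(1/4)*y/3) + C3*sin(30^(1/4)*y/3) + C4*cos(30^(1/4)*y/3)


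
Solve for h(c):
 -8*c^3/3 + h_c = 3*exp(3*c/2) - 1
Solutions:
 h(c) = C1 + 2*c^4/3 - c + 2*exp(3*c/2)


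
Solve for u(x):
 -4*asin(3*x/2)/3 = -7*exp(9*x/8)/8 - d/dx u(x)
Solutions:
 u(x) = C1 + 4*x*asin(3*x/2)/3 + 4*sqrt(4 - 9*x^2)/9 - 7*exp(9*x/8)/9


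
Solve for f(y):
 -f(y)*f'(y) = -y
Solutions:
 f(y) = -sqrt(C1 + y^2)
 f(y) = sqrt(C1 + y^2)


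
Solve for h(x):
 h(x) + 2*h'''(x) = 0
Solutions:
 h(x) = C3*exp(-2^(2/3)*x/2) + (C1*sin(2^(2/3)*sqrt(3)*x/4) + C2*cos(2^(2/3)*sqrt(3)*x/4))*exp(2^(2/3)*x/4)


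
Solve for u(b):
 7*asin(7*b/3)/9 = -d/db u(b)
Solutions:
 u(b) = C1 - 7*b*asin(7*b/3)/9 - sqrt(9 - 49*b^2)/9


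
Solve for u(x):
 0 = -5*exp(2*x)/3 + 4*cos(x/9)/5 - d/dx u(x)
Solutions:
 u(x) = C1 - 5*exp(2*x)/6 + 36*sin(x/9)/5


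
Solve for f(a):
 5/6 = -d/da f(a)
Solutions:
 f(a) = C1 - 5*a/6


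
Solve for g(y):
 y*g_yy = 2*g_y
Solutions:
 g(y) = C1 + C2*y^3


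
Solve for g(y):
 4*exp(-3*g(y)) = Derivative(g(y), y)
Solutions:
 g(y) = log(C1 + 12*y)/3
 g(y) = log((-3^(1/3) - 3^(5/6)*I)*(C1 + 4*y)^(1/3)/2)
 g(y) = log((-3^(1/3) + 3^(5/6)*I)*(C1 + 4*y)^(1/3)/2)


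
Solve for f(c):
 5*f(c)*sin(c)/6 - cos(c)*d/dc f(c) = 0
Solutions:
 f(c) = C1/cos(c)^(5/6)


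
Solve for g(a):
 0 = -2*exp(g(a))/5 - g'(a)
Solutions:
 g(a) = log(1/(C1 + 2*a)) + log(5)


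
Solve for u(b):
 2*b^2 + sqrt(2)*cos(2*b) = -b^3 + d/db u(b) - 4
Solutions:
 u(b) = C1 + b^4/4 + 2*b^3/3 + 4*b + sqrt(2)*sin(2*b)/2


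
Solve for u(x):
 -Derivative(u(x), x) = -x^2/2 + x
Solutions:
 u(x) = C1 + x^3/6 - x^2/2


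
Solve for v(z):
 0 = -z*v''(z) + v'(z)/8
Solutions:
 v(z) = C1 + C2*z^(9/8)


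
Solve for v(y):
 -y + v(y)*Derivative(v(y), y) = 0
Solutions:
 v(y) = -sqrt(C1 + y^2)
 v(y) = sqrt(C1 + y^2)


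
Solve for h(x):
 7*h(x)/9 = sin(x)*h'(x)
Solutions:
 h(x) = C1*(cos(x) - 1)^(7/18)/(cos(x) + 1)^(7/18)


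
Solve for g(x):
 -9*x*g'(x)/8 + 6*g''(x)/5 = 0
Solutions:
 g(x) = C1 + C2*erfi(sqrt(30)*x/8)


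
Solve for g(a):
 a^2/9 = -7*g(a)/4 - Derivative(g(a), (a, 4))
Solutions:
 g(a) = -4*a^2/63 + (C1*sin(7^(1/4)*a/2) + C2*cos(7^(1/4)*a/2))*exp(-7^(1/4)*a/2) + (C3*sin(7^(1/4)*a/2) + C4*cos(7^(1/4)*a/2))*exp(7^(1/4)*a/2)


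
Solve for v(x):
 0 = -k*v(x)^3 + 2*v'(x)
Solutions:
 v(x) = -sqrt(-1/(C1 + k*x))
 v(x) = sqrt(-1/(C1 + k*x))


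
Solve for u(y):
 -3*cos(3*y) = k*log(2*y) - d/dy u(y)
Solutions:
 u(y) = C1 + k*y*(log(y) - 1) + k*y*log(2) + sin(3*y)


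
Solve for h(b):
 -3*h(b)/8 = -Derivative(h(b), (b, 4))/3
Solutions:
 h(b) = C1*exp(-2^(1/4)*sqrt(3)*b/2) + C2*exp(2^(1/4)*sqrt(3)*b/2) + C3*sin(2^(1/4)*sqrt(3)*b/2) + C4*cos(2^(1/4)*sqrt(3)*b/2)


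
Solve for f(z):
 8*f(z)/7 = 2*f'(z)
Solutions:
 f(z) = C1*exp(4*z/7)


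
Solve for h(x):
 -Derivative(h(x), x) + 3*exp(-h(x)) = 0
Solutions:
 h(x) = log(C1 + 3*x)


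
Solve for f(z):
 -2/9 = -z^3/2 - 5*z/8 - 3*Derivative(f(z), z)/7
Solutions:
 f(z) = C1 - 7*z^4/24 - 35*z^2/48 + 14*z/27


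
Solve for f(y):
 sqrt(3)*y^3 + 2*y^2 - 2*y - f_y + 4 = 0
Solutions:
 f(y) = C1 + sqrt(3)*y^4/4 + 2*y^3/3 - y^2 + 4*y


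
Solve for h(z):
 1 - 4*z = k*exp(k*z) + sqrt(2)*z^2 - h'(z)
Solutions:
 h(z) = C1 + sqrt(2)*z^3/3 + 2*z^2 - z + exp(k*z)


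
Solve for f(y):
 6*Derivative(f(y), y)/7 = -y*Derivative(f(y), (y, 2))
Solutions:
 f(y) = C1 + C2*y^(1/7)


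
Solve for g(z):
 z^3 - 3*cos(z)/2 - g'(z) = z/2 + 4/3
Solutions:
 g(z) = C1 + z^4/4 - z^2/4 - 4*z/3 - 3*sin(z)/2


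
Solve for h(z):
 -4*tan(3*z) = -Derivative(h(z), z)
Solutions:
 h(z) = C1 - 4*log(cos(3*z))/3


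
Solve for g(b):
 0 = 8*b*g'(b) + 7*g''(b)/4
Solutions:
 g(b) = C1 + C2*erf(4*sqrt(7)*b/7)


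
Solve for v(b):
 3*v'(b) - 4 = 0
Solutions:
 v(b) = C1 + 4*b/3


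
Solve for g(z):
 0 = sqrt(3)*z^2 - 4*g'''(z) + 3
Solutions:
 g(z) = C1 + C2*z + C3*z^2 + sqrt(3)*z^5/240 + z^3/8


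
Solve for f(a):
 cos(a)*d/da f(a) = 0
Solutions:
 f(a) = C1


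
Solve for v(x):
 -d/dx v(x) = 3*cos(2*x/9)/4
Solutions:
 v(x) = C1 - 27*sin(2*x/9)/8


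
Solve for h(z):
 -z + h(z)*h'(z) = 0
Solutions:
 h(z) = -sqrt(C1 + z^2)
 h(z) = sqrt(C1 + z^2)


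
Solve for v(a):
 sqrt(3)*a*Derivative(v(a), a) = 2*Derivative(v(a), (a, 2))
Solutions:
 v(a) = C1 + C2*erfi(3^(1/4)*a/2)


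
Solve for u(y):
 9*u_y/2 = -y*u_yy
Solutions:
 u(y) = C1 + C2/y^(7/2)


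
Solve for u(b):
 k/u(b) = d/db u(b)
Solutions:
 u(b) = -sqrt(C1 + 2*b*k)
 u(b) = sqrt(C1 + 2*b*k)


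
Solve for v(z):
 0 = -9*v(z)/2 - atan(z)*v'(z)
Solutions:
 v(z) = C1*exp(-9*Integral(1/atan(z), z)/2)


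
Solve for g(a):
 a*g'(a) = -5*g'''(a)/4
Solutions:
 g(a) = C1 + Integral(C2*airyai(-10^(2/3)*a/5) + C3*airybi(-10^(2/3)*a/5), a)


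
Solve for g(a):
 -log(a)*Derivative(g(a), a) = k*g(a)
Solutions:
 g(a) = C1*exp(-k*li(a))


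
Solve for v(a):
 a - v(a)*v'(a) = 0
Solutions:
 v(a) = -sqrt(C1 + a^2)
 v(a) = sqrt(C1 + a^2)


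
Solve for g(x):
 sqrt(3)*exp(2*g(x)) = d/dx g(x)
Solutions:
 g(x) = log(-sqrt(-1/(C1 + sqrt(3)*x))) - log(2)/2
 g(x) = log(-1/(C1 + sqrt(3)*x))/2 - log(2)/2


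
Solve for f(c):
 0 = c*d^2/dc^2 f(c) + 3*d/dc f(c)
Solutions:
 f(c) = C1 + C2/c^2


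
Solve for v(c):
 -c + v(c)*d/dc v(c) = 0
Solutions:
 v(c) = -sqrt(C1 + c^2)
 v(c) = sqrt(C1 + c^2)


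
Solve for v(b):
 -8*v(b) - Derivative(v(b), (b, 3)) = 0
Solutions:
 v(b) = C3*exp(-2*b) + (C1*sin(sqrt(3)*b) + C2*cos(sqrt(3)*b))*exp(b)


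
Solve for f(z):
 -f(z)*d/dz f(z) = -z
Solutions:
 f(z) = -sqrt(C1 + z^2)
 f(z) = sqrt(C1 + z^2)


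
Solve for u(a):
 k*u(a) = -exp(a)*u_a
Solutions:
 u(a) = C1*exp(k*exp(-a))


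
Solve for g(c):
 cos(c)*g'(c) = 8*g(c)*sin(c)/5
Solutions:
 g(c) = C1/cos(c)^(8/5)


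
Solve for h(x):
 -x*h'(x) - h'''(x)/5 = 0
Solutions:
 h(x) = C1 + Integral(C2*airyai(-5^(1/3)*x) + C3*airybi(-5^(1/3)*x), x)


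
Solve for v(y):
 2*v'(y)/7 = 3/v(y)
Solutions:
 v(y) = -sqrt(C1 + 21*y)
 v(y) = sqrt(C1 + 21*y)


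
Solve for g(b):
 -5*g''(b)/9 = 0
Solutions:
 g(b) = C1 + C2*b


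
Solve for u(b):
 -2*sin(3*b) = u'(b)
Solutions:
 u(b) = C1 + 2*cos(3*b)/3


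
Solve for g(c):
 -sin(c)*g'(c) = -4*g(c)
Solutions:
 g(c) = C1*(cos(c)^2 - 2*cos(c) + 1)/(cos(c)^2 + 2*cos(c) + 1)


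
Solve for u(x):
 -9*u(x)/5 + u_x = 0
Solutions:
 u(x) = C1*exp(9*x/5)


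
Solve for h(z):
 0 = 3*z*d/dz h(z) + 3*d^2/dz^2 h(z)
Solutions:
 h(z) = C1 + C2*erf(sqrt(2)*z/2)


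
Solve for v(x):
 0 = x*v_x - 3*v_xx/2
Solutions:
 v(x) = C1 + C2*erfi(sqrt(3)*x/3)


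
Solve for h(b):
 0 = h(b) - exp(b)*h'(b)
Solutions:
 h(b) = C1*exp(-exp(-b))


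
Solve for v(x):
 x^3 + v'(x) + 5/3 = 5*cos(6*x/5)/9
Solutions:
 v(x) = C1 - x^4/4 - 5*x/3 + 25*sin(6*x/5)/54


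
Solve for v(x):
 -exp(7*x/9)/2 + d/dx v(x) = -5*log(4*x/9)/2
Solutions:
 v(x) = C1 - 5*x*log(x)/2 + x*(-5*log(2) + 5/2 + 5*log(3)) + 9*exp(7*x/9)/14


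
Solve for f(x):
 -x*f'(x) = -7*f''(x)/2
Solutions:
 f(x) = C1 + C2*erfi(sqrt(7)*x/7)


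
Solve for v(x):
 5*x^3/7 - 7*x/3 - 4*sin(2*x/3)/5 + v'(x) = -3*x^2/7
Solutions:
 v(x) = C1 - 5*x^4/28 - x^3/7 + 7*x^2/6 - 6*cos(2*x/3)/5


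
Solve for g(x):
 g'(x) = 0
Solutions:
 g(x) = C1


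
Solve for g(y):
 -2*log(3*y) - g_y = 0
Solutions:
 g(y) = C1 - 2*y*log(y) - y*log(9) + 2*y


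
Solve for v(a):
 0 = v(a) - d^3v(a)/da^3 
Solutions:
 v(a) = C3*exp(a) + (C1*sin(sqrt(3)*a/2) + C2*cos(sqrt(3)*a/2))*exp(-a/2)


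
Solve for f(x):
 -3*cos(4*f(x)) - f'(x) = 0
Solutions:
 f(x) = -asin((C1 + exp(24*x))/(C1 - exp(24*x)))/4 + pi/4
 f(x) = asin((C1 + exp(24*x))/(C1 - exp(24*x)))/4


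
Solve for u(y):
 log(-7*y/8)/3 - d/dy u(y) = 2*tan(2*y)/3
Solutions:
 u(y) = C1 + y*log(-y)/3 - y*log(2) - y/3 + y*log(7)/3 + log(cos(2*y))/3


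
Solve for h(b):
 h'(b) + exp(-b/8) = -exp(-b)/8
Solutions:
 h(b) = C1 + exp(-b)/8 + 8*exp(-b/8)


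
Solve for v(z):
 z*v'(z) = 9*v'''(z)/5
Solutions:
 v(z) = C1 + Integral(C2*airyai(15^(1/3)*z/3) + C3*airybi(15^(1/3)*z/3), z)


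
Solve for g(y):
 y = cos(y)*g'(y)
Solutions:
 g(y) = C1 + Integral(y/cos(y), y)


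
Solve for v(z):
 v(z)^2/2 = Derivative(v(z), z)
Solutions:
 v(z) = -2/(C1 + z)


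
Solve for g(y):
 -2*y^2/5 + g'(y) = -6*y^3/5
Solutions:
 g(y) = C1 - 3*y^4/10 + 2*y^3/15


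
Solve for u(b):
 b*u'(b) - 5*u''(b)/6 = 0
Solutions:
 u(b) = C1 + C2*erfi(sqrt(15)*b/5)


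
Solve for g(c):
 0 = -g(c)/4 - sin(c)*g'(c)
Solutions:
 g(c) = C1*(cos(c) + 1)^(1/8)/(cos(c) - 1)^(1/8)


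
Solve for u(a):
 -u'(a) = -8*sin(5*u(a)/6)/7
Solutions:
 -8*a/7 + 3*log(cos(5*u(a)/6) - 1)/5 - 3*log(cos(5*u(a)/6) + 1)/5 = C1


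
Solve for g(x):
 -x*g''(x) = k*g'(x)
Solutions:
 g(x) = C1 + x^(1 - re(k))*(C2*sin(log(x)*Abs(im(k))) + C3*cos(log(x)*im(k)))


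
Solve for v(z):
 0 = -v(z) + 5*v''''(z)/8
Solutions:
 v(z) = C1*exp(-10^(3/4)*z/5) + C2*exp(10^(3/4)*z/5) + C3*sin(10^(3/4)*z/5) + C4*cos(10^(3/4)*z/5)


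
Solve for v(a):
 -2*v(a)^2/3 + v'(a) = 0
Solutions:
 v(a) = -3/(C1 + 2*a)


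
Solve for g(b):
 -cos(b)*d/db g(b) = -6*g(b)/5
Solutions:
 g(b) = C1*(sin(b) + 1)^(3/5)/(sin(b) - 1)^(3/5)


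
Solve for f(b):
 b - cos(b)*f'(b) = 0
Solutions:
 f(b) = C1 + Integral(b/cos(b), b)


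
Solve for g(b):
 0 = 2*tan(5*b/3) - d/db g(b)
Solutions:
 g(b) = C1 - 6*log(cos(5*b/3))/5


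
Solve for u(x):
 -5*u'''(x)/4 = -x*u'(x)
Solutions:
 u(x) = C1 + Integral(C2*airyai(10^(2/3)*x/5) + C3*airybi(10^(2/3)*x/5), x)


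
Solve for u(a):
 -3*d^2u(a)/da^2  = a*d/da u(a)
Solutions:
 u(a) = C1 + C2*erf(sqrt(6)*a/6)


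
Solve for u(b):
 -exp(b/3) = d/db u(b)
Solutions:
 u(b) = C1 - 3*exp(b/3)


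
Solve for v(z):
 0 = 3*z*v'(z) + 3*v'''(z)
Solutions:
 v(z) = C1 + Integral(C2*airyai(-z) + C3*airybi(-z), z)


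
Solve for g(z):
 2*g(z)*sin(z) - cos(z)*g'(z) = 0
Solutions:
 g(z) = C1/cos(z)^2


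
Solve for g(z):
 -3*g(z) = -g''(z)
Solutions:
 g(z) = C1*exp(-sqrt(3)*z) + C2*exp(sqrt(3)*z)


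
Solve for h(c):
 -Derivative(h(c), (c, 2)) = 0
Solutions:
 h(c) = C1 + C2*c


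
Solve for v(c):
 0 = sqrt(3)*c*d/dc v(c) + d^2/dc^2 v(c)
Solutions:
 v(c) = C1 + C2*erf(sqrt(2)*3^(1/4)*c/2)


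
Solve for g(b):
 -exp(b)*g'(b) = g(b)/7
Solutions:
 g(b) = C1*exp(exp(-b)/7)


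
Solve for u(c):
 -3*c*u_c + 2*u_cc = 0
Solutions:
 u(c) = C1 + C2*erfi(sqrt(3)*c/2)


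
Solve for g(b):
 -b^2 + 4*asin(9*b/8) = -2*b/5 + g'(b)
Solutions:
 g(b) = C1 - b^3/3 + b^2/5 + 4*b*asin(9*b/8) + 4*sqrt(64 - 81*b^2)/9


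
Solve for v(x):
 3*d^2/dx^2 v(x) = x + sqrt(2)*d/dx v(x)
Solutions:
 v(x) = C1 + C2*exp(sqrt(2)*x/3) - sqrt(2)*x^2/4 - 3*x/2


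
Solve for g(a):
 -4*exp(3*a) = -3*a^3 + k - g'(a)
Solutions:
 g(a) = C1 - 3*a^4/4 + a*k + 4*exp(3*a)/3


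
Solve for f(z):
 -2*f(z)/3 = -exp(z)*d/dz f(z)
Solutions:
 f(z) = C1*exp(-2*exp(-z)/3)


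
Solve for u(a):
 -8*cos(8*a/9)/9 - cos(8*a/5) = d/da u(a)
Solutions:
 u(a) = C1 - sin(8*a/9) - 5*sin(8*a/5)/8


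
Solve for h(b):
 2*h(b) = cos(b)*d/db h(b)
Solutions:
 h(b) = C1*(sin(b) + 1)/(sin(b) - 1)


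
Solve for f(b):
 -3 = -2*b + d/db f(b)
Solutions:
 f(b) = C1 + b^2 - 3*b


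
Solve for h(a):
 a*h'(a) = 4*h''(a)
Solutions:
 h(a) = C1 + C2*erfi(sqrt(2)*a/4)


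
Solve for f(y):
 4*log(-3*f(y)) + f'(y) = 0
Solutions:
 Integral(1/(log(-_y) + log(3)), (_y, f(y)))/4 = C1 - y


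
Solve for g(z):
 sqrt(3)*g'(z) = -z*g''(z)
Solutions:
 g(z) = C1 + C2*z^(1 - sqrt(3))


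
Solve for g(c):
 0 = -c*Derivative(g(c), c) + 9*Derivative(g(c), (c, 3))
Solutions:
 g(c) = C1 + Integral(C2*airyai(3^(1/3)*c/3) + C3*airybi(3^(1/3)*c/3), c)


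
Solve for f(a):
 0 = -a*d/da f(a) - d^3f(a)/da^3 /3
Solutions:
 f(a) = C1 + Integral(C2*airyai(-3^(1/3)*a) + C3*airybi(-3^(1/3)*a), a)


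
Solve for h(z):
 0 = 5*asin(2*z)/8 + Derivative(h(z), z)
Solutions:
 h(z) = C1 - 5*z*asin(2*z)/8 - 5*sqrt(1 - 4*z^2)/16


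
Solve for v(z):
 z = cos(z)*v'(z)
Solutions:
 v(z) = C1 + Integral(z/cos(z), z)


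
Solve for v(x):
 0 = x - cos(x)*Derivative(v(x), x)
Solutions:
 v(x) = C1 + Integral(x/cos(x), x)


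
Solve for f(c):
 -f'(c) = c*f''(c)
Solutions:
 f(c) = C1 + C2*log(c)


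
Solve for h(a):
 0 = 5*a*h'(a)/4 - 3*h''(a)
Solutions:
 h(a) = C1 + C2*erfi(sqrt(30)*a/12)


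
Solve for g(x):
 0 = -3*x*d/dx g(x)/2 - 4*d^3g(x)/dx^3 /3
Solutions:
 g(x) = C1 + Integral(C2*airyai(-3^(2/3)*x/2) + C3*airybi(-3^(2/3)*x/2), x)


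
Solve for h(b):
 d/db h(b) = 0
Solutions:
 h(b) = C1


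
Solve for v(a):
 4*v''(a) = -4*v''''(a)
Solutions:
 v(a) = C1 + C2*a + C3*sin(a) + C4*cos(a)


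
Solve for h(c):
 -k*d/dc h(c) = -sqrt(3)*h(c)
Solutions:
 h(c) = C1*exp(sqrt(3)*c/k)


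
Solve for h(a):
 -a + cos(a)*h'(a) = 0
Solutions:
 h(a) = C1 + Integral(a/cos(a), a)


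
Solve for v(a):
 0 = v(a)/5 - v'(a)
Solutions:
 v(a) = C1*exp(a/5)


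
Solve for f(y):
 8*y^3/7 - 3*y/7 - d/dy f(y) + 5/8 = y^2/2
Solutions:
 f(y) = C1 + 2*y^4/7 - y^3/6 - 3*y^2/14 + 5*y/8


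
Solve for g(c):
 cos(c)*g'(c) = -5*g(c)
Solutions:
 g(c) = C1*sqrt(sin(c) - 1)*(sin(c)^2 - 2*sin(c) + 1)/(sqrt(sin(c) + 1)*(sin(c)^2 + 2*sin(c) + 1))


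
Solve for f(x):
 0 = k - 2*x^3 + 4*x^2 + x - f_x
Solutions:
 f(x) = C1 + k*x - x^4/2 + 4*x^3/3 + x^2/2


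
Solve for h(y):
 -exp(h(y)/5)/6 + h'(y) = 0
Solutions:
 h(y) = 5*log(-1/(C1 + y)) + 5*log(30)


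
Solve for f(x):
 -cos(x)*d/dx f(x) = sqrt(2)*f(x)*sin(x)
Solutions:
 f(x) = C1*cos(x)^(sqrt(2))


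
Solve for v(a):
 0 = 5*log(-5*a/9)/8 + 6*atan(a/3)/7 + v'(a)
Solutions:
 v(a) = C1 - 5*a*log(-a)/8 - 6*a*atan(a/3)/7 - 5*a*log(5)/8 + 5*a/8 + 5*a*log(3)/4 + 9*log(a^2 + 9)/7


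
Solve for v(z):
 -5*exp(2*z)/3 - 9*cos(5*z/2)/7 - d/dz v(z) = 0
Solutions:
 v(z) = C1 - 5*exp(2*z)/6 - 18*sin(5*z/2)/35


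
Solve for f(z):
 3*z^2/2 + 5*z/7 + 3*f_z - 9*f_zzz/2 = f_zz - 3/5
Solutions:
 f(z) = C1 + C2*exp(z*(-1 + sqrt(55))/9) + C3*exp(-z*(1 + sqrt(55))/9) - z^3/6 - 2*z^2/7 - 397*z/210


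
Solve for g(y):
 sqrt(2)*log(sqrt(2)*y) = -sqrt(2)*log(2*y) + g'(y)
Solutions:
 g(y) = C1 + 2*sqrt(2)*y*log(y) - 2*sqrt(2)*y + 3*sqrt(2)*y*log(2)/2


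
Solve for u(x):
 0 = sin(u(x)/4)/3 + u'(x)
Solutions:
 x/3 + 2*log(cos(u(x)/4) - 1) - 2*log(cos(u(x)/4) + 1) = C1


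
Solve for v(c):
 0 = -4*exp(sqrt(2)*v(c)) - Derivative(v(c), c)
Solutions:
 v(c) = sqrt(2)*(2*log(1/(C1 + 4*c)) - log(2))/4


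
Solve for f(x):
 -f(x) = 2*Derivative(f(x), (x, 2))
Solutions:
 f(x) = C1*sin(sqrt(2)*x/2) + C2*cos(sqrt(2)*x/2)


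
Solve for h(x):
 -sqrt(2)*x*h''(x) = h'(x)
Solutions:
 h(x) = C1 + C2*x^(1 - sqrt(2)/2)


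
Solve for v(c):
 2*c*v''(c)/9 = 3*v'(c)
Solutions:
 v(c) = C1 + C2*c^(29/2)


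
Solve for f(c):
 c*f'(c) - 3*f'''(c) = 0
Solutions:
 f(c) = C1 + Integral(C2*airyai(3^(2/3)*c/3) + C3*airybi(3^(2/3)*c/3), c)


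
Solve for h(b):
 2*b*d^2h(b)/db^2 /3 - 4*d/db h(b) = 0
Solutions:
 h(b) = C1 + C2*b^7


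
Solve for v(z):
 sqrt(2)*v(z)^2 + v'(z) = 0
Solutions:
 v(z) = 1/(C1 + sqrt(2)*z)


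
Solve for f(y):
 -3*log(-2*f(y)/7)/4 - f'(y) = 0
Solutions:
 4*Integral(1/(log(-_y) - log(7) + log(2)), (_y, f(y)))/3 = C1 - y


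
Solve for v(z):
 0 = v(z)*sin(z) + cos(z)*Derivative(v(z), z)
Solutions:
 v(z) = C1*cos(z)


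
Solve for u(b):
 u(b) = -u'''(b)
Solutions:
 u(b) = C3*exp(-b) + (C1*sin(sqrt(3)*b/2) + C2*cos(sqrt(3)*b/2))*exp(b/2)


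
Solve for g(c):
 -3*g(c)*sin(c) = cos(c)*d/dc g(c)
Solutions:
 g(c) = C1*cos(c)^3


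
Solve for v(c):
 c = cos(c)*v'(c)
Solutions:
 v(c) = C1 + Integral(c/cos(c), c)


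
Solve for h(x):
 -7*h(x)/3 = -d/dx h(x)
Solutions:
 h(x) = C1*exp(7*x/3)


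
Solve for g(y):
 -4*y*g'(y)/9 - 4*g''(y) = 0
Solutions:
 g(y) = C1 + C2*erf(sqrt(2)*y/6)


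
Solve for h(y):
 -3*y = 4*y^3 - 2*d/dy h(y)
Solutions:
 h(y) = C1 + y^4/2 + 3*y^2/4


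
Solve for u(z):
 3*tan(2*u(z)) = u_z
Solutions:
 u(z) = -asin(C1*exp(6*z))/2 + pi/2
 u(z) = asin(C1*exp(6*z))/2


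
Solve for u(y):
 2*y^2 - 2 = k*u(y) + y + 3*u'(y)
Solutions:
 u(y) = C1*exp(-k*y/3) + 2*y^2/k - y/k - 2/k - 12*y/k^2 + 3/k^2 + 36/k^3


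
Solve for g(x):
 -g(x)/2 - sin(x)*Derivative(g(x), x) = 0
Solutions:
 g(x) = C1*(cos(x) + 1)^(1/4)/(cos(x) - 1)^(1/4)


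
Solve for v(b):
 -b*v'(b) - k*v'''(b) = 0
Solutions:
 v(b) = C1 + Integral(C2*airyai(b*(-1/k)^(1/3)) + C3*airybi(b*(-1/k)^(1/3)), b)


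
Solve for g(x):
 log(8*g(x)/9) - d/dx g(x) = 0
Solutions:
 -Integral(1/(log(_y) - 2*log(3) + 3*log(2)), (_y, g(x))) = C1 - x


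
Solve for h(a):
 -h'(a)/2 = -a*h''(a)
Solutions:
 h(a) = C1 + C2*a^(3/2)


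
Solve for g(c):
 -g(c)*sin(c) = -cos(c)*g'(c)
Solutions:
 g(c) = C1/cos(c)


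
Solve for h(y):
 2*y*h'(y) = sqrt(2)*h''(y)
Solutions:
 h(y) = C1 + C2*erfi(2^(3/4)*y/2)


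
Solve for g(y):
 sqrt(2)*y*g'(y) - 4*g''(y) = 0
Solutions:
 g(y) = C1 + C2*erfi(2^(3/4)*y/4)


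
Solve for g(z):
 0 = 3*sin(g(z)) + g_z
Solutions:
 g(z) = -acos((-C1 - exp(6*z))/(C1 - exp(6*z))) + 2*pi
 g(z) = acos((-C1 - exp(6*z))/(C1 - exp(6*z)))


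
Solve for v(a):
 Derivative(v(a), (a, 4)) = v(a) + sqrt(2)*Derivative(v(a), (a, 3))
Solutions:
 v(a) = C1*exp(a*(-sqrt(6)*sqrt(-8*3^(2/3)/(-9 + sqrt(273))^(1/3) + 3 + 2*3^(1/3)*(-9 + sqrt(273))^(1/3)) + 3*sqrt(2))/12)*sin(a*sqrt(-4*3^(2/3)/(3*(-9 + sqrt(273))^(1/3)) - 1 + 3^(1/3)*(-9 + sqrt(273))^(1/3)/3 + sqrt(3)/sqrt(-8*3^(2/3)/(-9 + sqrt(273))^(1/3) + 3 + 2*3^(1/3)*(-9 + sqrt(273))^(1/3)))/2) + C2*exp(a*(-sqrt(6)*sqrt(-8*3^(2/3)/(-9 + sqrt(273))^(1/3) + 3 + 2*3^(1/3)*(-9 + sqrt(273))^(1/3)) + 3*sqrt(2))/12)*cos(a*sqrt(-4*3^(2/3)/(3*(-9 + sqrt(273))^(1/3)) - 1 + 3^(1/3)*(-9 + sqrt(273))^(1/3)/3 + sqrt(3)/sqrt(-8*3^(2/3)/(-9 + sqrt(273))^(1/3) + 3 + 2*3^(1/3)*(-9 + sqrt(273))^(1/3)))/2) + C3*exp(a*(sqrt(6)*sqrt(-8*3^(2/3)/(-9 + sqrt(273))^(1/3) + 3 + 2*3^(1/3)*(-9 + sqrt(273))^(1/3)) + 3*sqrt(2) + 6*sqrt(-3^(1/3)*(-9 + sqrt(273))^(1/3)/3 + 1 + 4*3^(2/3)/(3*(-9 + sqrt(273))^(1/3)) + sqrt(3)/sqrt(-8*3^(2/3)/(-9 + sqrt(273))^(1/3) + 3 + 2*3^(1/3)*(-9 + sqrt(273))^(1/3))))/12) + C4*exp(a*(-6*sqrt(-3^(1/3)*(-9 + sqrt(273))^(1/3)/3 + 1 + 4*3^(2/3)/(3*(-9 + sqrt(273))^(1/3)) + sqrt(3)/sqrt(-8*3^(2/3)/(-9 + sqrt(273))^(1/3) + 3 + 2*3^(1/3)*(-9 + sqrt(273))^(1/3))) + sqrt(6)*sqrt(-8*3^(2/3)/(-9 + sqrt(273))^(1/3) + 3 + 2*3^(1/3)*(-9 + sqrt(273))^(1/3)) + 3*sqrt(2))/12)


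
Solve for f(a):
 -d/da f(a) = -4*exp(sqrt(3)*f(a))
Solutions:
 f(a) = sqrt(3)*(2*log(-1/(C1 + 4*a)) - log(3))/6


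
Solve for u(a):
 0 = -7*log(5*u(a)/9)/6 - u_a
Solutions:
 -6*Integral(1/(-log(_y) - log(5) + 2*log(3)), (_y, u(a)))/7 = C1 - a


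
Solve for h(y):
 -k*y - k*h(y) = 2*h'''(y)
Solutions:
 h(y) = C1*exp(2^(2/3)*y*(-k)^(1/3)/2) + C2*exp(2^(2/3)*y*(-k)^(1/3)*(-1 + sqrt(3)*I)/4) + C3*exp(-2^(2/3)*y*(-k)^(1/3)*(1 + sqrt(3)*I)/4) - y


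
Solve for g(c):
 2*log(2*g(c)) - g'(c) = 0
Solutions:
 -Integral(1/(log(_y) + log(2)), (_y, g(c)))/2 = C1 - c


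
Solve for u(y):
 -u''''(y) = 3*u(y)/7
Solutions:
 u(y) = (C1*sin(sqrt(2)*3^(1/4)*7^(3/4)*y/14) + C2*cos(sqrt(2)*3^(1/4)*7^(3/4)*y/14))*exp(-sqrt(2)*3^(1/4)*7^(3/4)*y/14) + (C3*sin(sqrt(2)*3^(1/4)*7^(3/4)*y/14) + C4*cos(sqrt(2)*3^(1/4)*7^(3/4)*y/14))*exp(sqrt(2)*3^(1/4)*7^(3/4)*y/14)


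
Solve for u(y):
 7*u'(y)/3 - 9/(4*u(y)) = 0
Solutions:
 u(y) = -sqrt(C1 + 378*y)/14
 u(y) = sqrt(C1 + 378*y)/14


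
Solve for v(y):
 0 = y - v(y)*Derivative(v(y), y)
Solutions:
 v(y) = -sqrt(C1 + y^2)
 v(y) = sqrt(C1 + y^2)


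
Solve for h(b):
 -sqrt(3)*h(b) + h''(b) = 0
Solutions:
 h(b) = C1*exp(-3^(1/4)*b) + C2*exp(3^(1/4)*b)


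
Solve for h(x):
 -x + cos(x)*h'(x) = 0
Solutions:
 h(x) = C1 + Integral(x/cos(x), x)


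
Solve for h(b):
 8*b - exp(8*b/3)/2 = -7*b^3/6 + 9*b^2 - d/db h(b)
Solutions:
 h(b) = C1 - 7*b^4/24 + 3*b^3 - 4*b^2 + 3*exp(8*b/3)/16


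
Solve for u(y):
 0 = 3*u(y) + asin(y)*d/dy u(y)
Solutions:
 u(y) = C1*exp(-3*Integral(1/asin(y), y))


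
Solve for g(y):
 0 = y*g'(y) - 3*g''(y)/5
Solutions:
 g(y) = C1 + C2*erfi(sqrt(30)*y/6)


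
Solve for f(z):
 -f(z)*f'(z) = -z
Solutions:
 f(z) = -sqrt(C1 + z^2)
 f(z) = sqrt(C1 + z^2)


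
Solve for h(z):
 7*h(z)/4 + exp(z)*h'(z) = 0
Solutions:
 h(z) = C1*exp(7*exp(-z)/4)


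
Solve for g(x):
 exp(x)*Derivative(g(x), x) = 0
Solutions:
 g(x) = C1


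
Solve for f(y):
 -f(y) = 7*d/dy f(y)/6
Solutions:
 f(y) = C1*exp(-6*y/7)


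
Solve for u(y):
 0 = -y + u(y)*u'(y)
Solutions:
 u(y) = -sqrt(C1 + y^2)
 u(y) = sqrt(C1 + y^2)


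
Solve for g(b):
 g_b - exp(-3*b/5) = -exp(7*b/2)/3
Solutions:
 g(b) = C1 - 2*exp(7*b/2)/21 - 5*exp(-3*b/5)/3


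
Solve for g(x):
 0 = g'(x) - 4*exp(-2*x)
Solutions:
 g(x) = C1 - 2*exp(-2*x)


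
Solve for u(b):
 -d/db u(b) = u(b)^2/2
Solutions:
 u(b) = 2/(C1 + b)


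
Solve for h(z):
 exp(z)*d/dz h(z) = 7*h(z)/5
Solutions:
 h(z) = C1*exp(-7*exp(-z)/5)


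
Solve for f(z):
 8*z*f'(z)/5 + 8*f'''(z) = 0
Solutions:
 f(z) = C1 + Integral(C2*airyai(-5^(2/3)*z/5) + C3*airybi(-5^(2/3)*z/5), z)


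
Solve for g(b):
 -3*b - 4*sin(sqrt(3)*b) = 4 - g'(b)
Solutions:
 g(b) = C1 + 3*b^2/2 + 4*b - 4*sqrt(3)*cos(sqrt(3)*b)/3


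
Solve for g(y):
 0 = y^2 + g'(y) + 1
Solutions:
 g(y) = C1 - y^3/3 - y


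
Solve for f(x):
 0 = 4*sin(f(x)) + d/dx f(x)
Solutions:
 f(x) = -acos((-C1 - exp(8*x))/(C1 - exp(8*x))) + 2*pi
 f(x) = acos((-C1 - exp(8*x))/(C1 - exp(8*x)))


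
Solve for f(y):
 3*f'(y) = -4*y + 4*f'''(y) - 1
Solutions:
 f(y) = C1 + C2*exp(-sqrt(3)*y/2) + C3*exp(sqrt(3)*y/2) - 2*y^2/3 - y/3


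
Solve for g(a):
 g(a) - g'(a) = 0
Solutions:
 g(a) = C1*exp(a)


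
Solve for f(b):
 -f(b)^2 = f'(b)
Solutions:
 f(b) = 1/(C1 + b)


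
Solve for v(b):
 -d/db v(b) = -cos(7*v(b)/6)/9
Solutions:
 -b/9 - 3*log(sin(7*v(b)/6) - 1)/7 + 3*log(sin(7*v(b)/6) + 1)/7 = C1


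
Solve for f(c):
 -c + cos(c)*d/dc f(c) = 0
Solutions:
 f(c) = C1 + Integral(c/cos(c), c)


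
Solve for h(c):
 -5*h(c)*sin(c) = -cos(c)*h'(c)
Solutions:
 h(c) = C1/cos(c)^5


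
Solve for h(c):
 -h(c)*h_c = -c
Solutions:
 h(c) = -sqrt(C1 + c^2)
 h(c) = sqrt(C1 + c^2)


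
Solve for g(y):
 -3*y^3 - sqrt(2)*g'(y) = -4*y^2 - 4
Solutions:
 g(y) = C1 - 3*sqrt(2)*y^4/8 + 2*sqrt(2)*y^3/3 + 2*sqrt(2)*y


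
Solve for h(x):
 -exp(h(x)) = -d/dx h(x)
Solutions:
 h(x) = log(-1/(C1 + x))


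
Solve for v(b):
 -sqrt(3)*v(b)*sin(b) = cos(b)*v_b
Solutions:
 v(b) = C1*cos(b)^(sqrt(3))


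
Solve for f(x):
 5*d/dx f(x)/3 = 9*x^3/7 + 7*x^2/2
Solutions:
 f(x) = C1 + 27*x^4/140 + 7*x^3/10


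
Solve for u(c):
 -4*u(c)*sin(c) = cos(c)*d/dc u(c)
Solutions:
 u(c) = C1*cos(c)^4


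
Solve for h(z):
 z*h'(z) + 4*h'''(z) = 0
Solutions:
 h(z) = C1 + Integral(C2*airyai(-2^(1/3)*z/2) + C3*airybi(-2^(1/3)*z/2), z)


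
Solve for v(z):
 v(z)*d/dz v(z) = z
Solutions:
 v(z) = -sqrt(C1 + z^2)
 v(z) = sqrt(C1 + z^2)


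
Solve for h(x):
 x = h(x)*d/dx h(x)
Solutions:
 h(x) = -sqrt(C1 + x^2)
 h(x) = sqrt(C1 + x^2)


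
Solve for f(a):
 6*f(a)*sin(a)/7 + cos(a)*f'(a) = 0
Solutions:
 f(a) = C1*cos(a)^(6/7)


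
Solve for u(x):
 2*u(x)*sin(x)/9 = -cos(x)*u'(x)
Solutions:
 u(x) = C1*cos(x)^(2/9)


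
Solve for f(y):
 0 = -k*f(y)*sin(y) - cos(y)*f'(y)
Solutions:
 f(y) = C1*exp(k*log(cos(y)))


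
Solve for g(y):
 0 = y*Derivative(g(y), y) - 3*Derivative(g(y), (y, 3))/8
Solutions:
 g(y) = C1 + Integral(C2*airyai(2*3^(2/3)*y/3) + C3*airybi(2*3^(2/3)*y/3), y)


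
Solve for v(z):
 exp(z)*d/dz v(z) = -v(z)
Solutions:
 v(z) = C1*exp(exp(-z))
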